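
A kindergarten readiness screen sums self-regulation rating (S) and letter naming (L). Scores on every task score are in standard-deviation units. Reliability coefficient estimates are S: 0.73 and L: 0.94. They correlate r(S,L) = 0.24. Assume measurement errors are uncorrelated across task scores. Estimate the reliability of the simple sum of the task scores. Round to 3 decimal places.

0.867

Var(S+L) = 2 + 2·[0.24] = 2 + 0.48 = 2.48.
Because errors are independent across components, Cov(Tᵢ,Tⱼ) = Cov(Xᵢ,Xⱼ); the off-diagonal part of the true-score variance is the same as above.
True-score variance = [0.73 + 0.94] + 0.48 = 1.67 + 0.48 = 2.15.
Reliability = 2.15 / 2.48 = 0.867.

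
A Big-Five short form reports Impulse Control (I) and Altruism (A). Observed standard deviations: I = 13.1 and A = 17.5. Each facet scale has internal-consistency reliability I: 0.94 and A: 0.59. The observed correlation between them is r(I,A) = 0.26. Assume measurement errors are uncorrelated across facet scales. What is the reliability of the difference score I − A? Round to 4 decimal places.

Var(I−A) = 13.1² + 17.5² − 2·13.1·17.5·0.26 = 477.86 − 119.21 = 358.65.
With uncorrelated errors the cross-covariances are all true-score covariance, so they carry over unchanged; only the diagonal terms shrink to ρᵢσᵢ².
True-score variance = [13.1²·0.94 + 17.5²·0.59] − 119.21 = 342.001 − 119.21 = 222.791.
Reliability = 222.791 / 358.65 = 0.6212.

0.6212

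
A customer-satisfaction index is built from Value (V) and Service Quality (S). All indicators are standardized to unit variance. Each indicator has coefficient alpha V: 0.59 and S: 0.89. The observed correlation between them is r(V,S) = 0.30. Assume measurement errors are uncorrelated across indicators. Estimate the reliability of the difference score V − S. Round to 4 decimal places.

Var(V−S) = 1 + 1 − 2·0.30 = 2 − 0.6 = 1.4.
Under uncorrelated errors the observed covariances equal the true-score covariances, so only the own-variance terms attenuate.
True-score variance = [0.59 + 0.89] − 0.6 = 1.48 − 0.6 = 0.88.
Reliability = 0.88 / 1.4 = 0.6286.

0.6286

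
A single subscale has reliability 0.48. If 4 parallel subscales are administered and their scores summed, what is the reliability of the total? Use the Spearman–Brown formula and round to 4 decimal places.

ρ_k = kρ / (1 + (k−1)ρ) = 4·0.48 / (1 + 3·0.48) = 1.920 / 2.440 = 0.7869.

0.7869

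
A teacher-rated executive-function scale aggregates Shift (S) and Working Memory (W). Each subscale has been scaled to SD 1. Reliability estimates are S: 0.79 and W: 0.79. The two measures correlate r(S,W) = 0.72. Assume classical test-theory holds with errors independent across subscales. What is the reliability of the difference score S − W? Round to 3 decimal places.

0.250

Var(S−W) = 1 + 1 − 2·0.72 = 2 − 1.44 = 0.56.
Under uncorrelated errors the observed covariances equal the true-score covariances, so only the own-variance terms attenuate.
True-score variance = [0.79 + 0.79] − 1.44 = 1.58 − 1.44 = 0.14.
Reliability = 0.14 / 0.56 = 0.250.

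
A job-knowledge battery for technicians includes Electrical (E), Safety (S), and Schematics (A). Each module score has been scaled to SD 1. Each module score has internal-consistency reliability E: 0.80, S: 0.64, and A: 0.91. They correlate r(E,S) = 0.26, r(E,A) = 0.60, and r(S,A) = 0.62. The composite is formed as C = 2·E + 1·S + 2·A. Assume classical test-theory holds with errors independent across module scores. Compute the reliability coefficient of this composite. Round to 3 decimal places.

Var(C) = 2² + 1 + 2² + 2·[2·0.26 + 4·0.60 + 2·0.62] = 9 + 8.32 = 17.32.
With uncorrelated errors the cross-covariances are all true-score covariance, so they carry over unchanged; only the diagonal terms shrink to ρᵢσᵢ².
True-score variance = [2²·0.80 + 0.64 + 2²·0.91] + 8.32 = 7.48 + 8.32 = 15.8.
Reliability = 15.8 / 17.32 = 0.912.

0.912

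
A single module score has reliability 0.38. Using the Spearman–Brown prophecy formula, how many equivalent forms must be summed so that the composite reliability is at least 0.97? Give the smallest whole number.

k ≥ ρ*(1−ρ₁)/(ρ₁(1−ρ*)) = 0.97·0.62 / (0.38·0.03) = 52.754.
Smallest integer k = 53.

53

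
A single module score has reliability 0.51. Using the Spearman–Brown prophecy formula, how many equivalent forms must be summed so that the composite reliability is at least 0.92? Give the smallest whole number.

k ≥ ρ*(1−ρ₁)/(ρ₁(1−ρ*)) = 0.92·0.49 / (0.51·0.08) = 11.049.
Smallest integer k = 12.

12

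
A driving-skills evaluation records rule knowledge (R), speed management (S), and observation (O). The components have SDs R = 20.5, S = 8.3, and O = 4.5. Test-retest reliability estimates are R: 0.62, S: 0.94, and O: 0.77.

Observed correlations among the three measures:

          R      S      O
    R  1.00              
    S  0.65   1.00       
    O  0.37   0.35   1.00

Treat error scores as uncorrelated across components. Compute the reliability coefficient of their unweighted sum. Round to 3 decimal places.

0.796

Var(R+S+O) = 20.5² + 8.3² + 4.5² + 2·[20.5·8.3·0.65 + 20.5·4.5·0.37 + 8.3·4.5·0.35] = 509.39 + 315.605 = 824.995.
Because errors are independent across components, Cov(Tᵢ,Tⱼ) = Cov(Xᵢ,Xⱼ); the off-diagonal part of the true-score variance is the same as above.
True-score variance = [20.5²·0.62 + 8.3²·0.94 + 4.5²·0.77] + 315.605 = 340.904 + 315.605 = 656.509.
Reliability = 656.509 / 824.995 = 0.796.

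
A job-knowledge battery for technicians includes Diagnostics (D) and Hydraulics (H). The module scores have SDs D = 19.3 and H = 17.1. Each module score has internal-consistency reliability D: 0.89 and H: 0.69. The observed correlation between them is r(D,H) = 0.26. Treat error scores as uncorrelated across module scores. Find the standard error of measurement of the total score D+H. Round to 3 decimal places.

Var(total) = 664.9 + 171.616 = 836.516.
True-score variance = 533.279 + 171.616 = 704.895, so reliability = 0.8427.
Error variance = 836.516 − 704.895 = 131.621; SEM = √131.621 = 11.473.

11.473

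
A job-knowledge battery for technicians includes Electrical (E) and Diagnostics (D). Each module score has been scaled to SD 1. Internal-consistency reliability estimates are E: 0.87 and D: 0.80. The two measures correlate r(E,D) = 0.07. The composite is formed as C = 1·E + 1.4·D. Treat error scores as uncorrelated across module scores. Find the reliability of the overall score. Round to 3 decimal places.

0.835

Var(C) = 1 + 1.4² + 2·[1.4·0.07] = 2.96 + 0.196 = 3.156.
Because errors are independent across components, Cov(Tᵢ,Tⱼ) = Cov(Xᵢ,Xⱼ); the off-diagonal part of the true-score variance is the same as above.
True-score variance = [0.87 + 1.4²·0.80] + 0.196 = 2.438 + 0.196 = 2.634.
Reliability = 2.634 / 3.156 = 0.835.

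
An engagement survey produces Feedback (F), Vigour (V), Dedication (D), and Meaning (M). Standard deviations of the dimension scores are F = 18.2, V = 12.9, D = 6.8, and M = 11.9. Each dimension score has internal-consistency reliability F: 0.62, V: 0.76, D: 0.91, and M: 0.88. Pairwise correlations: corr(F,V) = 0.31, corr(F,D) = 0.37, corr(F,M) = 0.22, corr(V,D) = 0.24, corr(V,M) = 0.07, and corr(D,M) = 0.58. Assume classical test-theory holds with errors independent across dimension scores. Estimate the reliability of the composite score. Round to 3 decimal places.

0.841

Var(F+V+D+M) = 18.2² + 12.9² + 6.8² + 11.9² + 2·[18.2·12.9·0.31 + 18.2·6.8·0.37 + 18.2·11.9·0.22 + 12.9·6.8·0.24 + 12.9·11.9·0.07 + 6.8·11.9·0.58] = 685.5 + 489.905 = 1175.41.
Because errors are independent across components, Cov(Tᵢ,Tⱼ) = Cov(Xᵢ,Xⱼ); the off-diagonal part of the true-score variance is the same as above.
True-score variance = [18.2²·0.62 + 12.9²·0.76 + 6.8²·0.91 + 11.9²·0.88] + 489.905 = 498.536 + 489.905 = 988.441.
Reliability = 988.441 / 1175.41 = 0.841.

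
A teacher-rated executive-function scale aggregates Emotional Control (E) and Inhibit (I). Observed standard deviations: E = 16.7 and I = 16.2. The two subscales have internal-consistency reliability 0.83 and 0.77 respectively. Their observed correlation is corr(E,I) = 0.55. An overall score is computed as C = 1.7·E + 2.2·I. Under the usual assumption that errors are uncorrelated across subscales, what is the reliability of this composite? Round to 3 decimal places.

Var(C) = 1.7²·16.7² + 2.2²·16.2² + 2·[3.74·16.7·16.2·0.55] = 2076.2 + 1113 = 3189.2.
Because errors are independent across components, Cov(Tᵢ,Tⱼ) = Cov(Xᵢ,Xⱼ); the off-diagonal part of the true-score variance is the same as above.
True-score variance = [1.7²·16.7²·0.83 + 2.2²·16.2²·0.77] + 1113 = 1647.03 + 1113 = 2760.04.
Reliability = 2760.04 / 3189.2 = 0.865.

0.865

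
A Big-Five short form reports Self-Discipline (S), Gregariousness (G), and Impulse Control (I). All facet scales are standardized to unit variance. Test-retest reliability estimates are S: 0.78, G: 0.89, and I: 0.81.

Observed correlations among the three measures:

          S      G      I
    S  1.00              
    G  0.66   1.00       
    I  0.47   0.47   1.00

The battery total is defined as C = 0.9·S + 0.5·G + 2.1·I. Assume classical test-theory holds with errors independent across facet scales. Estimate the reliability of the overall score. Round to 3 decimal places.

Var(C) = 0.9² + 0.5² + 2.1² + 2·[0.45·0.66 + 1.89·0.47 + 1.05·0.47] = 5.47 + 3.3576 = 8.8276.
With uncorrelated errors the cross-covariances are all true-score covariance, so they carry over unchanged; only the diagonal terms shrink to ρᵢσᵢ².
True-score variance = [0.9²·0.78 + 0.5²·0.89 + 2.1²·0.81] + 3.3576 = 4.4264 + 3.3576 = 7.784.
Reliability = 7.784 / 8.8276 = 0.882.

0.882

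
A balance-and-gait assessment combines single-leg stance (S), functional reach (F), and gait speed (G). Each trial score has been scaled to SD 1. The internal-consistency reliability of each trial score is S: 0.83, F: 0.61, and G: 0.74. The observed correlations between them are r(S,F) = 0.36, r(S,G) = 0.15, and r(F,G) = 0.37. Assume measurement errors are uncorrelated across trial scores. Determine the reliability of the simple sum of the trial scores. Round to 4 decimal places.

Var(S+F+G) = 3 + 2·[0.36 + 0.15 + 0.37] = 3 + 1.76 = 4.76.
With uncorrelated errors the cross-covariances are all true-score covariance, so they carry over unchanged; only the diagonal terms shrink to ρᵢσᵢ².
True-score variance = [0.83 + 0.61 + 0.74] + 1.76 = 2.18 + 1.76 = 3.94.
Reliability = 3.94 / 4.76 = 0.8277.

0.8277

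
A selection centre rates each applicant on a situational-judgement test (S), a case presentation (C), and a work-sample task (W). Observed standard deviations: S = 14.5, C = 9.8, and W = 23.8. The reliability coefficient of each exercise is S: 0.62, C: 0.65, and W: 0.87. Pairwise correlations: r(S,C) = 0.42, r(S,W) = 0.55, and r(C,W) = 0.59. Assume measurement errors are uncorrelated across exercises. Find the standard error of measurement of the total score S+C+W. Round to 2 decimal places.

Var(total) = 872.73 + 774.197 = 1646.93.
True-score variance = 685.584 + 774.197 = 1459.78, so reliability = 0.8864.
Error variance = 1646.93 − 1459.78 = 187.146; SEM = √187.146 = 13.68.

13.68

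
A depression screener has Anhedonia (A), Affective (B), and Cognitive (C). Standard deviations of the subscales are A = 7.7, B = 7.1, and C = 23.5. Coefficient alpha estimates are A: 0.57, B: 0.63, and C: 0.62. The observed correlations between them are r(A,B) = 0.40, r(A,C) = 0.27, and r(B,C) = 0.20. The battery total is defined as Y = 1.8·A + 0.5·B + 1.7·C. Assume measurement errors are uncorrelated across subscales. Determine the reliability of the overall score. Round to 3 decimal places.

0.684

Var(Y) = 1.8²·7.7² + 0.5²·7.1² + 1.7²·23.5² + 2·[0.9·7.7·7.1·0.40 + 3.06·7.7·23.5·0.27 + 0.85·7.1·23.5·0.20] = 1800.7 + 395.093 = 2195.8.
Under uncorrelated errors the observed covariances equal the true-score covariances, so only the own-variance terms attenuate.
True-score variance = [1.8²·7.7²·0.57 + 0.5²·7.1²·0.63 + 1.7²·23.5²·0.62] + 395.093 = 1106.96 + 395.093 = 1502.05.
Reliability = 1502.05 / 2195.8 = 0.684.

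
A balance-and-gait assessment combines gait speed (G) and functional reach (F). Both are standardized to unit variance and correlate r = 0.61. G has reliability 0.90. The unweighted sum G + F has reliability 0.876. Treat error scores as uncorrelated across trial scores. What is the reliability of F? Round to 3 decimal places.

Var(G+F) = 2 + 2·0.61 = 3.220.
True-score variance = ρ_G + ρ_F + 2·0.61, so 0.876 = (0.90 + ρ_F + 1.22) / 3.220.
ρ_F = 0.876·3.220 − 0.90 − 1.22 = 0.701.

0.701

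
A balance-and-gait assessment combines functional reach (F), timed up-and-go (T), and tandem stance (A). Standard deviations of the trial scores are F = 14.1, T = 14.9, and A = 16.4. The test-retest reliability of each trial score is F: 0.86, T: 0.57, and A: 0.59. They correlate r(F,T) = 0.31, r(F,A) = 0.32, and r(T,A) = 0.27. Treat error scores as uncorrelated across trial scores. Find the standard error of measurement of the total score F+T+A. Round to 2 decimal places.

Var(total) = 689.78 + 410.204 = 1099.98.
True-score variance = 456.209 + 410.204 = 866.412, so reliability = 0.7877.
Error variance = 1099.98 − 866.412 = 233.571; SEM = √233.571 = 15.28.

15.28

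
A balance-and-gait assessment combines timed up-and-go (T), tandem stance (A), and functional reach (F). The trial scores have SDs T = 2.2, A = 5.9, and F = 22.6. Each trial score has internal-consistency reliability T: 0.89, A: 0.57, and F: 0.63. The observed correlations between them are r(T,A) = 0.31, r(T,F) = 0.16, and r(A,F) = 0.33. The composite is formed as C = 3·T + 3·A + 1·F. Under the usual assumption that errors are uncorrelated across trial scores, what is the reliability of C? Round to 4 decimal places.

Var(C) = 3²·2.2² + 3²·5.9² + 22.6² + 2·[9·2.2·5.9·0.31 + 3·2.2·22.6·0.16 + 3·5.9·22.6·0.33] = 867.61 + 384.173 = 1251.78.
With uncorrelated errors the cross-covariances are all true-score covariance, so they carry over unchanged; only the diagonal terms shrink to ρᵢσᵢ².
True-score variance = [3²·2.2²·0.89 + 3²·5.9²·0.57 + 22.6²·0.63] + 384.173 = 539.123 + 384.173 = 923.295.
Reliability = 923.295 / 1251.78 = 0.7376.

0.7376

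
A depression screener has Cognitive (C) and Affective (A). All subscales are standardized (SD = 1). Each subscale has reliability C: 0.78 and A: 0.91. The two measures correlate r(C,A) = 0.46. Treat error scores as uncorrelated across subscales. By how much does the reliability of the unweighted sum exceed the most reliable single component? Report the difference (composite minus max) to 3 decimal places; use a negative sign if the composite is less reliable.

-0.016

Var(sum) = 2 + 0.92 = 2.92; true-score variance = 1.69 + 0.92 = 2.61; composite reliability = 0.8938.
Max component reliability = 0.9100.
Difference = 0.8938 − 0.9100 = -0.016.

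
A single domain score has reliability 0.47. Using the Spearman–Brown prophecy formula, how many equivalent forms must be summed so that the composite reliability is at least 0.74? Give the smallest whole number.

k ≥ ρ*(1−ρ₁)/(ρ₁(1−ρ*)) = 0.74·0.53 / (0.47·0.26) = 3.209.
Smallest integer k = 4.

4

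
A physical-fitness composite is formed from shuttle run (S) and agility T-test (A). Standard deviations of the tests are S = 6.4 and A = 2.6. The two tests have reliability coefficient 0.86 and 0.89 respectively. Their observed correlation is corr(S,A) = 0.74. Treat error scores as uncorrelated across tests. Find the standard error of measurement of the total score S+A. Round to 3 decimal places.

2.545

Var(total) = 47.72 + 24.6272 = 72.3472.
True-score variance = 41.242 + 24.6272 = 65.8692, so reliability = 0.9105.
Error variance = 72.3472 − 65.8692 = 6.478; SEM = √6.478 = 2.545.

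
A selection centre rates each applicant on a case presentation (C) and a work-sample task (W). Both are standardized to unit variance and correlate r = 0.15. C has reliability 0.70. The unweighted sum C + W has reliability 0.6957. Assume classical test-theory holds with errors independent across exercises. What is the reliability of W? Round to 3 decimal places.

0.600

Var(C+W) = 2 + 2·0.15 = 2.300.
True-score variance = ρ_C + ρ_W + 2·0.15, so 0.6957 = (0.70 + ρ_W + 0.30) / 2.300.
ρ_W = 0.6957·2.300 − 0.70 − 0.30 = 0.600.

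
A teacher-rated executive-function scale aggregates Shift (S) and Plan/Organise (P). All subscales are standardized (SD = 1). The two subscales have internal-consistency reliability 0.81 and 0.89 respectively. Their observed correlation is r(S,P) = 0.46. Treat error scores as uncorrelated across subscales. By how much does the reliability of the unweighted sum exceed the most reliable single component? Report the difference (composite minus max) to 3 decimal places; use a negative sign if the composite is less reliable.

0.007

Var(sum) = 2 + 0.92 = 2.92; true-score variance = 1.7 + 0.92 = 2.62; composite reliability = 0.8973.
Max component reliability = 0.8900.
Difference = 0.8973 − 0.8900 = 0.007.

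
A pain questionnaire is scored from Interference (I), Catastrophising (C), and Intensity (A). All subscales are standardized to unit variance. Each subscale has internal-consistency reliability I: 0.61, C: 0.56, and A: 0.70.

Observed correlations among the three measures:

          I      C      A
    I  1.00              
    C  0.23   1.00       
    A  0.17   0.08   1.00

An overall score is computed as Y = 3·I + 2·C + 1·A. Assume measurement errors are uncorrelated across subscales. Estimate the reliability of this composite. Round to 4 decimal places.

0.6923

Var(Y) = 3² + 2² + 1 + 2·[6·0.23 + 3·0.17 + 2·0.08] = 14 + 4.1 = 18.1.
Under uncorrelated errors the observed covariances equal the true-score covariances, so only the own-variance terms attenuate.
True-score variance = [3²·0.61 + 2²·0.56 + 0.70] + 4.1 = 8.43 + 4.1 = 12.53.
Reliability = 12.53 / 18.1 = 0.6923.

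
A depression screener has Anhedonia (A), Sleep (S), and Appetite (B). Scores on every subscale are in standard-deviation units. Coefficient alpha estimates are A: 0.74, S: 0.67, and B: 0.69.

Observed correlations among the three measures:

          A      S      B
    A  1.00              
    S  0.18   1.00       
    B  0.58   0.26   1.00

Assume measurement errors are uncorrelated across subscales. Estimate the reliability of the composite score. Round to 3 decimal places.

0.821

Var(A+S+B) = 3 + 2·[0.18 + 0.58 + 0.26] = 3 + 2.04 = 5.04.
With uncorrelated errors the cross-covariances are all true-score covariance, so they carry over unchanged; only the diagonal terms shrink to ρᵢσᵢ².
True-score variance = [0.74 + 0.67 + 0.69] + 2.04 = 2.1 + 2.04 = 4.14.
Reliability = 4.14 / 5.04 = 0.821.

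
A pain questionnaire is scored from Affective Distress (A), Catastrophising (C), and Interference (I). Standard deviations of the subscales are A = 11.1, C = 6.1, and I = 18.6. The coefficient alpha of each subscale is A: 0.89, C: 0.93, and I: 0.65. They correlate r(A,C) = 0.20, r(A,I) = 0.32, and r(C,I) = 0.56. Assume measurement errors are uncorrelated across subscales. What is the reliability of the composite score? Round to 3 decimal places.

Var(A+C+I) = 11.1² + 6.1² + 18.6² + 2·[11.1·6.1·0.20 + 11.1·18.6·0.32 + 6.1·18.6·0.56] = 506.38 + 286.294 = 792.674.
With uncorrelated errors the cross-covariances are all true-score covariance, so they carry over unchanged; only the diagonal terms shrink to ρᵢσᵢ².
True-score variance = [11.1²·0.89 + 6.1²·0.93 + 18.6²·0.65] + 286.294 = 369.136 + 286.294 = 655.43.
Reliability = 655.43 / 792.674 = 0.827.

0.827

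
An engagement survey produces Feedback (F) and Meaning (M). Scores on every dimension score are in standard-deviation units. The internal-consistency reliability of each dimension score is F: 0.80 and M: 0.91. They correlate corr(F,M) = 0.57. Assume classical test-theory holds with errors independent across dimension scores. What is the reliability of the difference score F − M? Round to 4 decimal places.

0.6628

Var(F−M) = 1 + 1 − 2·0.57 = 2 − 1.14 = 0.86.
Under uncorrelated errors the observed covariances equal the true-score covariances, so only the own-variance terms attenuate.
True-score variance = [0.80 + 0.91] − 1.14 = 1.71 − 1.14 = 0.57.
Reliability = 0.57 / 0.86 = 0.6628.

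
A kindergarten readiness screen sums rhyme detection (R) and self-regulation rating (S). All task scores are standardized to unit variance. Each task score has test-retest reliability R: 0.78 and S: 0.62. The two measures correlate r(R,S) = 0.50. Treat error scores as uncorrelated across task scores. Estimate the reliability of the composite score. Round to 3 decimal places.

Var(R+S) = 2 + 2·[0.50] = 2 + 1 = 3.
Under uncorrelated errors the observed covariances equal the true-score covariances, so only the own-variance terms attenuate.
True-score variance = [0.78 + 0.62] + 1 = 1.4 + 1 = 2.4.
Reliability = 2.4 / 3 = 0.800.

0.800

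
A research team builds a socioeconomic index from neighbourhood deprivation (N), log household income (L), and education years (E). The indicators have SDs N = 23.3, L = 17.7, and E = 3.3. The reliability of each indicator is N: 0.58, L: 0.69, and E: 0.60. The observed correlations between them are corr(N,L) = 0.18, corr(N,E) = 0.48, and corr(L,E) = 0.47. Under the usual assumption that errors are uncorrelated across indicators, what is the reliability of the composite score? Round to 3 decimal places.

Var(N+L+E) = 23.3² + 17.7² + 3.3² + 2·[23.3·17.7·0.18 + 23.3·3.3·0.48 + 17.7·3.3·0.47] = 867.07 + 277.187 = 1144.26.
Under uncorrelated errors the observed covariances equal the true-score covariances, so only the own-variance terms attenuate.
True-score variance = [23.3²·0.58 + 17.7²·0.69 + 3.3²·0.60] + 277.187 = 537.58 + 277.187 = 814.768.
Reliability = 814.768 / 1144.26 = 0.712.

0.712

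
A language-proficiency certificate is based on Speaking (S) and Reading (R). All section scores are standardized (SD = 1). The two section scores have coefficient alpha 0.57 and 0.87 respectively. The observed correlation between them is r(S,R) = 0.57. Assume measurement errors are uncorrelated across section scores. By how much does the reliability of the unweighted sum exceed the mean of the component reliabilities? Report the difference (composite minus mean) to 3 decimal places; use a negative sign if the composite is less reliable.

Var(sum) = 2 + 1.14 = 3.14; true-score variance = 1.44 + 1.14 = 2.58; composite reliability = 0.8217.
Mean component reliability = 0.7200.
Difference = 0.8217 − 0.7200 = 0.102.

0.102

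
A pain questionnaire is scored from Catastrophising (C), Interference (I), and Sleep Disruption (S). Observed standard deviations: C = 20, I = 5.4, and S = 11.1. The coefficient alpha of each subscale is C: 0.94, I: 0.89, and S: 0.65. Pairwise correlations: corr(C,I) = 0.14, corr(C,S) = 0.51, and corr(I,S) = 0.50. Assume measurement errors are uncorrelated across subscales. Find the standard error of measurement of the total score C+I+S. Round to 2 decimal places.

Var(total) = 552.37 + 316.62 = 868.99.
True-score variance = 482.039 + 316.62 = 798.659, so reliability = 0.9191.
Error variance = 868.99 − 798.659 = 70.3311; SEM = √70.3311 = 8.39.

8.39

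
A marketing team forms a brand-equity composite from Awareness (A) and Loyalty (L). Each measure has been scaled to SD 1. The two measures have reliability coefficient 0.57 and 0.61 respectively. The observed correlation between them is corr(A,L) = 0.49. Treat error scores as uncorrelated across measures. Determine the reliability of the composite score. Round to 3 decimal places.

0.725

Var(A+L) = 2 + 2·[0.49] = 2 + 0.98 = 2.98.
Because errors are independent across components, Cov(Tᵢ,Tⱼ) = Cov(Xᵢ,Xⱼ); the off-diagonal part of the true-score variance is the same as above.
True-score variance = [0.57 + 0.61] + 0.98 = 1.18 + 0.98 = 2.16.
Reliability = 2.16 / 2.98 = 0.725.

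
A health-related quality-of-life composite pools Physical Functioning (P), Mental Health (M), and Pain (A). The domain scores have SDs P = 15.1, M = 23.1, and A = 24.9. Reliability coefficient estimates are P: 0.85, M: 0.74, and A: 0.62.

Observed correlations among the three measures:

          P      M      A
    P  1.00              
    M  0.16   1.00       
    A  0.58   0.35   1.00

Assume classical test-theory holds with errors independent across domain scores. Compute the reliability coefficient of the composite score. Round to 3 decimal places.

Var(P+M+A) = 15.1² + 23.1² + 24.9² + 2·[15.1·23.1·0.16 + 15.1·24.9·0.58 + 23.1·24.9·0.35] = 1381.63 + 950.401 = 2332.03.
Because errors are independent across components, Cov(Tᵢ,Tⱼ) = Cov(Xᵢ,Xⱼ); the off-diagonal part of the true-score variance is the same as above.
True-score variance = [15.1²·0.85 + 23.1²·0.74 + 24.9²·0.62] + 950.401 = 973.086 + 950.401 = 1923.49.
Reliability = 1923.49 / 2332.03 = 0.825.

0.825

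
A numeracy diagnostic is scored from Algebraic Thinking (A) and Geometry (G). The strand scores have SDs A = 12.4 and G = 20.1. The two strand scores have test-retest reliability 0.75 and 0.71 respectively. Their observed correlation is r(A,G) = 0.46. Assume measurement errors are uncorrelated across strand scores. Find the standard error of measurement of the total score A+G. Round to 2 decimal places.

12.47

Var(total) = 557.77 + 229.301 = 787.071.
True-score variance = 402.167 + 229.301 = 631.468, so reliability = 0.8023.
Error variance = 787.071 − 631.468 = 155.603; SEM = √155.603 = 12.47.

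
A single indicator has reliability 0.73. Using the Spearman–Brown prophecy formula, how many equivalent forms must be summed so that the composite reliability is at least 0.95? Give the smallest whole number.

k ≥ ρ*(1−ρ₁)/(ρ₁(1−ρ*)) = 0.95·0.27 / (0.73·0.05) = 7.027.
Smallest integer k = 8.

8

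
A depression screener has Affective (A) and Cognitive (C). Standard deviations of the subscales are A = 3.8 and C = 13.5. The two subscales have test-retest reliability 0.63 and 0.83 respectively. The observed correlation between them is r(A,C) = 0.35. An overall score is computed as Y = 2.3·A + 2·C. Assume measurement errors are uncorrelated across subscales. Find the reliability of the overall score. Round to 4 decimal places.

Var(Y) = 2.3²·3.8² + 2²·13.5² + 2·[4.6·3.8·13.5·0.35] = 805.388 + 165.186 = 970.574.
With uncorrelated errors the cross-covariances are all true-score covariance, so they carry over unchanged; only the diagonal terms shrink to ρᵢσᵢ².
True-score variance = [2.3²·3.8²·0.63 + 2²·13.5²·0.83] + 165.186 = 653.194 + 165.186 = 818.38.
Reliability = 818.38 / 970.574 = 0.8432.

0.8432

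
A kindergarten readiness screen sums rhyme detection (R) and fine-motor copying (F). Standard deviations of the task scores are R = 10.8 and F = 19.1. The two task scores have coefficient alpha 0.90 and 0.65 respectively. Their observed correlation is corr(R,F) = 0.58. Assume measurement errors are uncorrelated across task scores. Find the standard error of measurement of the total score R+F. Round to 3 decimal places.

11.805

Var(total) = 481.45 + 239.285 = 720.735.
True-score variance = 342.103 + 239.285 = 581.387, so reliability = 0.8067.
Error variance = 720.735 − 581.387 = 139.347; SEM = √139.347 = 11.805.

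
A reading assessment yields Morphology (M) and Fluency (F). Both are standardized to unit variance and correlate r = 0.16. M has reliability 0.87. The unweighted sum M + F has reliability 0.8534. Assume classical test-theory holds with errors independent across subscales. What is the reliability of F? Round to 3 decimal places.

Var(M+F) = 2 + 2·0.16 = 2.320.
True-score variance = ρ_M + ρ_F + 2·0.16, so 0.8534 = (0.87 + ρ_F + 0.32) / 2.320.
ρ_F = 0.8534·2.320 − 0.87 − 0.32 = 0.790.

0.790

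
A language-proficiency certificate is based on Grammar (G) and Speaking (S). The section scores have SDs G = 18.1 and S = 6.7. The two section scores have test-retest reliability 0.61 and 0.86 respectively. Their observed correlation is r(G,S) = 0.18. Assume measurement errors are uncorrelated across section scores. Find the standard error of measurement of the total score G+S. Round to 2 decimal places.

Var(total) = 372.5 + 43.6572 = 416.157.
True-score variance = 238.448 + 43.6572 = 282.105, so reliability = 0.6779.
Error variance = 416.157 − 282.105 = 134.053; SEM = √134.053 = 11.58.

11.58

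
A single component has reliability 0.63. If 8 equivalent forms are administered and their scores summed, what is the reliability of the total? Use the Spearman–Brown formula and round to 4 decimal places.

0.9316

ρ_k = kρ / (1 + (k−1)ρ) = 8·0.63 / (1 + 7·0.63) = 5.040 / 5.410 = 0.9316.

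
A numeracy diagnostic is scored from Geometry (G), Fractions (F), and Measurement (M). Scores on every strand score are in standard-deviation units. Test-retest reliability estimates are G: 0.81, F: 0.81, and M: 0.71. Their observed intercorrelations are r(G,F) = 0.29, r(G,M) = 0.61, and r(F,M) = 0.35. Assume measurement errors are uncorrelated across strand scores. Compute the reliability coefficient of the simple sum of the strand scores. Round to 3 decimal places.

Var(G+F+M) = 3 + 2·[0.29 + 0.61 + 0.35] = 3 + 2.5 = 5.5.
Because errors are independent across components, Cov(Tᵢ,Tⱼ) = Cov(Xᵢ,Xⱼ); the off-diagonal part of the true-score variance is the same as above.
True-score variance = [0.81 + 0.81 + 0.71] + 2.5 = 2.33 + 2.5 = 4.83.
Reliability = 4.83 / 5.5 = 0.878.

0.878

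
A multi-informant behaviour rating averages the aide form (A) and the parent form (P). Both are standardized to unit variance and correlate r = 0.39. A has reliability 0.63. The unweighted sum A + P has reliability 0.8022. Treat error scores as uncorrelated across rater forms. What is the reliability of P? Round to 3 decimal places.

0.820

Var(A+P) = 2 + 2·0.39 = 2.780.
True-score variance = ρ_A + ρ_P + 2·0.39, so 0.8022 = (0.63 + ρ_P + 0.78) / 2.780.
ρ_P = 0.8022·2.780 − 0.63 − 0.78 = 0.820.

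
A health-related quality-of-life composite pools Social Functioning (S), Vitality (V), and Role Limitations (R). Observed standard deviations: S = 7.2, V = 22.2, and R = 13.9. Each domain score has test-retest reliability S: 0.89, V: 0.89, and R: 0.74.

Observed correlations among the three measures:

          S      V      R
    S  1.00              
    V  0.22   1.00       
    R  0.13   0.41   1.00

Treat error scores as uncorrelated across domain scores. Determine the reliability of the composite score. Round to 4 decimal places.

Var(S+V+R) = 7.2² + 22.2² + 13.9² + 2·[7.2·22.2·0.22 + 7.2·13.9·0.13 + 22.2·13.9·0.41] = 737.89 + 349.386 = 1087.28.
With uncorrelated errors the cross-covariances are all true-score covariance, so they carry over unchanged; only the diagonal terms shrink to ρᵢσᵢ².
True-score variance = [7.2²·0.89 + 22.2²·0.89 + 13.9²·0.74] + 349.386 = 627.741 + 349.386 = 977.127.
Reliability = 977.127 / 1087.28 = 0.8987.

0.8987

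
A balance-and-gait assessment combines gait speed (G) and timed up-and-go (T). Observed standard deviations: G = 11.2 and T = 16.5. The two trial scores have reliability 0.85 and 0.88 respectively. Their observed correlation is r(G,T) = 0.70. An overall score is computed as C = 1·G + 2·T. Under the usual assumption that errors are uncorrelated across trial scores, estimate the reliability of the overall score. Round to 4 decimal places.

Var(C) = 11.2² + 2²·16.5² + 2·[2·11.2·16.5·0.70] = 1214.44 + 517.44 = 1731.88.
With uncorrelated errors the cross-covariances are all true-score covariance, so they carry over unchanged; only the diagonal terms shrink to ρᵢσᵢ².
True-score variance = [11.2²·0.85 + 2²·16.5²·0.88] + 517.44 = 1064.94 + 517.44 = 1582.38.
Reliability = 1582.38 / 1731.88 = 0.9137.

0.9137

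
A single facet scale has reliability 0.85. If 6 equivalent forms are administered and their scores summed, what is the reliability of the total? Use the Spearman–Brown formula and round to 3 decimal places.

ρ_k = kρ / (1 + (k−1)ρ) = 6·0.85 / (1 + 5·0.85) = 5.100 / 5.250 = 0.971.

0.971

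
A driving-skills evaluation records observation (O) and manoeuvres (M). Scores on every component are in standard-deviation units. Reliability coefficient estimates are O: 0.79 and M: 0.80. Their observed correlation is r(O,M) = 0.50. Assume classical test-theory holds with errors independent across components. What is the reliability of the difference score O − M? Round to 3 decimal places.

Var(O−M) = 1 + 1 − 2·0.50 = 2 − 1 = 1.
Under uncorrelated errors the observed covariances equal the true-score covariances, so only the own-variance terms attenuate.
True-score variance = [0.79 + 0.80] − 1 = 1.59 − 1 = 0.59.
Reliability = 0.59 / 1 = 0.590.

0.590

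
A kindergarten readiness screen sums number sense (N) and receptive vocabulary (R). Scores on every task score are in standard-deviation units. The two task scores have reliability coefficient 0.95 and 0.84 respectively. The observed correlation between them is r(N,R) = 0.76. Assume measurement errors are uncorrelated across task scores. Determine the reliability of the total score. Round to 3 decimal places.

0.940

Var(N+R) = 2 + 2·[0.76] = 2 + 1.52 = 3.52.
Because errors are independent across components, Cov(Tᵢ,Tⱼ) = Cov(Xᵢ,Xⱼ); the off-diagonal part of the true-score variance is the same as above.
True-score variance = [0.95 + 0.84] + 1.52 = 1.79 + 1.52 = 3.31.
Reliability = 3.31 / 3.52 = 0.940.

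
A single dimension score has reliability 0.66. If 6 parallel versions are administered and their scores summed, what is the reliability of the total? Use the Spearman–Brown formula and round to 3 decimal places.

ρ_k = kρ / (1 + (k−1)ρ) = 6·0.66 / (1 + 5·0.66) = 3.960 / 4.300 = 0.921.

0.921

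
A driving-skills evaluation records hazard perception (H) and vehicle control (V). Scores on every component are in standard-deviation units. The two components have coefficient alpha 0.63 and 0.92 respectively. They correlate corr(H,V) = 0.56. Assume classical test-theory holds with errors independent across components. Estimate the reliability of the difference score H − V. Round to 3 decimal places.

Var(H−V) = 1 + 1 − 2·0.56 = 2 − 1.12 = 0.88.
Under uncorrelated errors the observed covariances equal the true-score covariances, so only the own-variance terms attenuate.
True-score variance = [0.63 + 0.92] − 1.12 = 1.55 − 1.12 = 0.43.
Reliability = 0.43 / 0.88 = 0.489.

0.489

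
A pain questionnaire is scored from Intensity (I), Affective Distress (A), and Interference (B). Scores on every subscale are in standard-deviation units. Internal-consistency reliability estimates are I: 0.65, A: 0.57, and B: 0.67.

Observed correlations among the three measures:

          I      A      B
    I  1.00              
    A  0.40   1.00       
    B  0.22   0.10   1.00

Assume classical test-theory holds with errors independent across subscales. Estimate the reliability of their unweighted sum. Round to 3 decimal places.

Var(I+A+B) = 3 + 2·[0.40 + 0.22 + 0.10] = 3 + 1.44 = 4.44.
With uncorrelated errors the cross-covariances are all true-score covariance, so they carry over unchanged; only the diagonal terms shrink to ρᵢσᵢ².
True-score variance = [0.65 + 0.57 + 0.67] + 1.44 = 1.89 + 1.44 = 3.33.
Reliability = 3.33 / 4.44 = 0.750.

0.750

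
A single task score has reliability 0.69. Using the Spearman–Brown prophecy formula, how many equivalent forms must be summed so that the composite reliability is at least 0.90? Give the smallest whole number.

5

k ≥ ρ*(1−ρ₁)/(ρ₁(1−ρ*)) = 0.90·0.31 / (0.69·0.10) = 4.043.
Smallest integer k = 5.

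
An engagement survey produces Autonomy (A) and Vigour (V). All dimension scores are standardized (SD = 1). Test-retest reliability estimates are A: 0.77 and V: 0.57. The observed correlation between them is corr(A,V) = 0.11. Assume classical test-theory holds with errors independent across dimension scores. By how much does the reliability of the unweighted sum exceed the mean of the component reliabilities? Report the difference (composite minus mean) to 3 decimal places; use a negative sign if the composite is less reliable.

Var(sum) = 2 + 0.22 = 2.22; true-score variance = 1.34 + 0.22 = 1.56; composite reliability = 0.7027.
Mean component reliability = 0.6700.
Difference = 0.7027 − 0.6700 = 0.033.

0.033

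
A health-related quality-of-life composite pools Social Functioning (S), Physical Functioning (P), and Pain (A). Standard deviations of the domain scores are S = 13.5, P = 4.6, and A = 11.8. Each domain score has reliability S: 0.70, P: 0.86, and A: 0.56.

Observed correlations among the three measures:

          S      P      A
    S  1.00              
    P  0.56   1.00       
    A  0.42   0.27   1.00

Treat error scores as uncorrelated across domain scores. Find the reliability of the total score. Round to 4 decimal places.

0.7933

Var(S+P+A) = 13.5² + 4.6² + 11.8² + 2·[13.5·4.6·0.56 + 13.5·11.8·0.42 + 4.6·11.8·0.27] = 342.65 + 232.675 = 575.325.
Because errors are independent across components, Cov(Tᵢ,Tⱼ) = Cov(Xᵢ,Xⱼ); the off-diagonal part of the true-score variance is the same as above.
True-score variance = [13.5²·0.70 + 4.6²·0.86 + 11.8²·0.56] + 232.675 = 223.747 + 232.675 = 456.422.
Reliability = 456.422 / 575.325 = 0.7933.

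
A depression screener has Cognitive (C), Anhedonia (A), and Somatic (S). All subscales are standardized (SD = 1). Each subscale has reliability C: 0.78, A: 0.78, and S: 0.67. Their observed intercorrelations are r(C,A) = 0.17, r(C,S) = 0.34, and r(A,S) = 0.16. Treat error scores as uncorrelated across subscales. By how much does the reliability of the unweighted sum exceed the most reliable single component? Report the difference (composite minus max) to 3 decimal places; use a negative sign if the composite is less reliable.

Var(sum) = 3 + 1.34 = 4.34; true-score variance = 2.23 + 1.34 = 3.57; composite reliability = 0.8226.
Max component reliability = 0.7800.
Difference = 0.8226 − 0.7800 = 0.043.

0.043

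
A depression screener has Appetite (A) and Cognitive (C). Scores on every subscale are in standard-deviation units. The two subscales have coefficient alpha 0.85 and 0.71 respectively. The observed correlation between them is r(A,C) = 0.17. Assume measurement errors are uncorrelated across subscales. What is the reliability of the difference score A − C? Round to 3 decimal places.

0.735

Var(A−C) = 1 + 1 − 2·0.17 = 2 − 0.34 = 1.66.
Under uncorrelated errors the observed covariances equal the true-score covariances, so only the own-variance terms attenuate.
True-score variance = [0.85 + 0.71] − 0.34 = 1.56 − 0.34 = 1.22.
Reliability = 1.22 / 1.66 = 0.735.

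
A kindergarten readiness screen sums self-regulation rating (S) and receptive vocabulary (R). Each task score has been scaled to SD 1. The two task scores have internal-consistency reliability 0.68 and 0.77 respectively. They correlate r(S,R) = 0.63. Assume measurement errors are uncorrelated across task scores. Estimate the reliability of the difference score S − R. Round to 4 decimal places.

0.2568

Var(S−R) = 1 + 1 − 2·0.63 = 2 − 1.26 = 0.74.
Because errors are independent across components, Cov(Tᵢ,Tⱼ) = Cov(Xᵢ,Xⱼ); the off-diagonal part of the true-score variance is the same as above.
True-score variance = [0.68 + 0.77] − 1.26 = 1.45 − 1.26 = 0.19.
Reliability = 0.19 / 0.74 = 0.2568.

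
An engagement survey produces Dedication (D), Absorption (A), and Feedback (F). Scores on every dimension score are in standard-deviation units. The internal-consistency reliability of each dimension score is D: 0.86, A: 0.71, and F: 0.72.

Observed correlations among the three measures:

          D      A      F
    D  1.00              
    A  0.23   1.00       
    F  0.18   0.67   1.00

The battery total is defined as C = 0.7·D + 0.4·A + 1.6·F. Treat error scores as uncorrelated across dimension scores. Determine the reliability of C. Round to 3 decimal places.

0.819

Var(C) = 0.7² + 0.4² + 1.6² + 2·[0.28·0.23 + 1.12·0.18 + 0.64·0.67] = 3.21 + 1.3896 = 4.5996.
With uncorrelated errors the cross-covariances are all true-score covariance, so they carry over unchanged; only the diagonal terms shrink to ρᵢσᵢ².
True-score variance = [0.7²·0.86 + 0.4²·0.71 + 1.6²·0.72] + 1.3896 = 2.3782 + 1.3896 = 3.7678.
Reliability = 3.7678 / 4.5996 = 0.819.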